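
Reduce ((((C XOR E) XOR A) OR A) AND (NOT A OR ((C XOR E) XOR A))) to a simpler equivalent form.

By distribution ((E OR v) AND (E OR NOT v) = E):
= ((C XOR E) XOR A)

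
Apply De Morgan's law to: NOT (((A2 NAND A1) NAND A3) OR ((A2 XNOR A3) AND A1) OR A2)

NOT ((A2 NAND A1) NAND A3) AND NOT ((A2 XNOR A3) AND A1) AND NOT A2
De Morgan's: NOT(OR of terms) = AND of negations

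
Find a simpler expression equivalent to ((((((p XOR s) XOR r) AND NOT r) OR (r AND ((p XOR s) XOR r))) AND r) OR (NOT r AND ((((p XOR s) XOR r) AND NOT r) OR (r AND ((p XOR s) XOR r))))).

By distribution ((E AND v) OR (E AND NOT v) = E) then distribution ((E AND v) OR (E AND NOT v) = E):
= ((p XOR s) XOR r)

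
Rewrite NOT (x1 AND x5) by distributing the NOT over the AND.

NOT x1 OR NOT x5
De Morgan's: NOT(AND of terms) = OR of negations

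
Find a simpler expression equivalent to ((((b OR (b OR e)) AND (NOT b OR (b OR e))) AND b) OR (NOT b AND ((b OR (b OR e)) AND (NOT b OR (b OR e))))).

By distribution ((E AND v) OR (E AND NOT v) = E) then distribution ((E OR v) AND (E OR NOT v) = E):
= (b OR e)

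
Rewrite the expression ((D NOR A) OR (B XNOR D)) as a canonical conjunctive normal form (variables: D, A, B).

(D OR NOT A OR NOT B) AND (NOT D OR A OR B) AND (NOT D OR NOT A OR B)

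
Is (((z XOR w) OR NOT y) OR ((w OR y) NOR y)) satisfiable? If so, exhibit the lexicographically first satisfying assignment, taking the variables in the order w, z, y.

w=0, z=0, y=0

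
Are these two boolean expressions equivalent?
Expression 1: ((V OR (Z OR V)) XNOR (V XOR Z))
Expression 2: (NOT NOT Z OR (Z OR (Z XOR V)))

No. Counterexample: with Z=0, V=0, Expression 1 = 1 but Expression 2 = 0.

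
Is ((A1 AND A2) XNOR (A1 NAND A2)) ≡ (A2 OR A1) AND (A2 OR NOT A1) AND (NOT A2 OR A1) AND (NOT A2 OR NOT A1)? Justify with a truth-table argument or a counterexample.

Yes, they are equivalent — the two output columns agree on all 4 assignments:
A2 | A1 | Expression 1 | Expression 2
-------------------------------------
0 | 0 | 0 | 0
0 | 1 | 0 | 0
1 | 0 | 0 | 0
1 | 1 | 0 | 0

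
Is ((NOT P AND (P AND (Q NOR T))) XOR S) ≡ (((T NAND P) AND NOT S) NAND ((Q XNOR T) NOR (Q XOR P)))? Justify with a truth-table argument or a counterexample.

No. Counterexample: with T=0, S=0, P=0, Q=0, Expression 1 = 0 but Expression 2 = 1.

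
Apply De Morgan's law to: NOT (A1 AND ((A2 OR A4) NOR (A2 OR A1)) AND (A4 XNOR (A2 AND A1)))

NOT A1 OR NOT ((A2 OR A4) NOR (A2 OR A1)) OR NOT (A4 XNOR (A2 AND A1))
De Morgan's: NOT(AND of terms) = OR of negations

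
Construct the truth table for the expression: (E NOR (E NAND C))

C | E | Output
--------------
0 | 0 | 0
0 | 1 | 0
1 | 0 | 0
1 | 1 | 0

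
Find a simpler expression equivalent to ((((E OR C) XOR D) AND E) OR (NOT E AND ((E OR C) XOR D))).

By distribution ((E AND v) OR (E AND NOT v) = E):
= ((E OR C) XOR D)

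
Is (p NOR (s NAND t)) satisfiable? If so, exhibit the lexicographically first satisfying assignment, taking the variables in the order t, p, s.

t=1, p=0, s=1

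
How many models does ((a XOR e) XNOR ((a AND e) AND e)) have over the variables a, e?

Satisfying assignments: (0,0)
Count: 1 out of 4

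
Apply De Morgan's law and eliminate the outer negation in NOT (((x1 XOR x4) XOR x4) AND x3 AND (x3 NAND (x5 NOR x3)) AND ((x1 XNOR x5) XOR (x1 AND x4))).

NOT ((x1 XOR x4) XOR x4) OR NOT x3 OR NOT (x3 NAND (x5 NOR x3)) OR NOT ((x1 XNOR x5) XOR (x1 AND x4))
De Morgan's: NOT(AND of terms) = OR of negations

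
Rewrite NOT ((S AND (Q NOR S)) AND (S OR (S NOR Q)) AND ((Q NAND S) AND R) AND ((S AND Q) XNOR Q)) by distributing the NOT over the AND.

NOT (S AND (Q NOR S)) OR NOT (S OR (S NOR Q)) OR NOT ((Q NAND S) AND R) OR NOT ((S AND Q) XNOR Q)
De Morgan's: NOT(AND of terms) = OR of negations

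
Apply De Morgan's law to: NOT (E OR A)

NOT E AND NOT A
De Morgan's: NOT(OR of terms) = AND of negations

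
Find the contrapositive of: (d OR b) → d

Contrapositive: NOT d → NOT (d OR b)
Note: A statement and its contrapositive are logically equivalent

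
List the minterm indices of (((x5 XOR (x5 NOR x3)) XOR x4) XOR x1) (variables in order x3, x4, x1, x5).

Σm(0, 1, 6, 7, 9, 10, 12, 15) = (NOT x3 AND NOT x4 AND NOT x1 AND NOT x5) OR (NOT x3 AND NOT x4 AND NOT x1 AND x5) OR (NOT x3 AND x4 AND x1 AND NOT x5) OR (NOT x3 AND x4 AND x1 AND x5) OR (x3 AND NOT x4 AND NOT x1 AND x5) OR (x3 AND NOT x4 AND x1 AND NOT x5) OR (x3 AND x4 AND NOT x1 AND NOT x5) OR (x3 AND x4 AND x1 AND x5)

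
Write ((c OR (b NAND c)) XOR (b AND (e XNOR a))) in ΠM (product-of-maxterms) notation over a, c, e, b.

ΠM(1, 5, 11, 15) = (a OR c OR e OR NOT b) AND (a OR NOT c OR e OR NOT b) AND (NOT a OR c OR NOT e OR NOT b) AND (NOT a OR NOT c OR NOT e OR NOT b)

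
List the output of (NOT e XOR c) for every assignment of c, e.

c | e | Output
--------------
0 | 0 | 1
0 | 1 | 0
1 | 0 | 0
1 | 1 | 1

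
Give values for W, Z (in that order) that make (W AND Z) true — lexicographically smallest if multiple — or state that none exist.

W=1, Z=1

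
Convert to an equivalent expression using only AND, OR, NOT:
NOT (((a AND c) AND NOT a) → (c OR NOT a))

((a AND c) AND NOT a) AND NOT (c OR NOT a)
(Negated implication: NOT(A → B) = A AND NOT B)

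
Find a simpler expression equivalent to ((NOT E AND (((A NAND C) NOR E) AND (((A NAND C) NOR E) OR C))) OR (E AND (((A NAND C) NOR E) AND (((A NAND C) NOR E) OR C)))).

By distribution ((E AND v) OR (E AND NOT v) = E) then absorption (E AND (E OR v) = E):
= ((A NAND C) NOR E)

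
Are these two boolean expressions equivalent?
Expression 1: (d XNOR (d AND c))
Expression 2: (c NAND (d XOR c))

No. Counterexample: with c=0, d=1, Expression 1 = 0 but Expression 2 = 1.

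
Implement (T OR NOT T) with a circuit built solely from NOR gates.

((T NOR (T NOR T)) NOR (T NOR (T NOR T)))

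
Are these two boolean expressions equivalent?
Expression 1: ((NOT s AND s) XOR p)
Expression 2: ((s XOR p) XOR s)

Yes, they are equivalent — the two output columns agree on all 4 assignments:
s | p | Expression 1 | Expression 2
-----------------------------------
0 | 0 | 0 | 0
0 | 1 | 1 | 1
1 | 0 | 0 | 0
1 | 1 | 1 | 1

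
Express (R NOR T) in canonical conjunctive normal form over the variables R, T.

(R OR NOT T) AND (NOT R OR T) AND (NOT R OR NOT T)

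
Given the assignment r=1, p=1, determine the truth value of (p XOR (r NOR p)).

Substituting: (1 XOR (1 NOR 1))
= 1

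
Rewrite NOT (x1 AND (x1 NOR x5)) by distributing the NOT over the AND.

NOT x1 OR NOT (x1 NOR x5)
De Morgan's: NOT(AND of terms) = OR of negations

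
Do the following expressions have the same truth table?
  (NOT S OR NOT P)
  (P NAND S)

Yes, they are equivalent — the two output columns agree on all 4 assignments:
S | P | Expression 1 | Expression 2
-----------------------------------
0 | 0 | 1 | 1
0 | 1 | 1 | 1
1 | 0 | 1 | 1
1 | 1 | 0 | 0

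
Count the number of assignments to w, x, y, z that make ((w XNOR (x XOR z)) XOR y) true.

Satisfying assignments: (0,0,0,0), (0,0,1,1), (0,1,0,1), (0,1,1,0), (1,0,0,1), (1,0,1,0), (1,1,0,0), (1,1,1,1)
Count: 8 out of 16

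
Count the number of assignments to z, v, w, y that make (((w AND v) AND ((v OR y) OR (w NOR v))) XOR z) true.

Satisfying assignments: (0,1,1,0), (0,1,1,1), (1,0,0,0), (1,0,0,1), (1,0,1,0), (1,0,1,1), (1,1,0,0), (1,1,0,1)
Count: 8 out of 16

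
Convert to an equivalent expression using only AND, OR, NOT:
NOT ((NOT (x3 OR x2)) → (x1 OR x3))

(NOT (x3 OR x2)) AND NOT (x1 OR x3)
(Negated implication: NOT(A → B) = A AND NOT B)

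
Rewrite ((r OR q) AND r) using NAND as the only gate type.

((((r NAND r) NAND (q NAND q)) NAND r) NAND (((r NAND r) NAND (q NAND q)) NAND r))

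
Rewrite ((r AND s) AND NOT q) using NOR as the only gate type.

((((r NOR r) NOR (s NOR s)) NOR ((r NOR r) NOR (s NOR s))) NOR ((q NOR q) NOR (q NOR q)))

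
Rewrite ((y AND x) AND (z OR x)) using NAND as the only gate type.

((((y NAND x) NAND (y NAND x)) NAND ((z NAND z) NAND (x NAND x))) NAND (((y NAND x) NAND (y NAND x)) NAND ((z NAND z) NAND (x NAND x))))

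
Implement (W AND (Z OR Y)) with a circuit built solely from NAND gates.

((W NAND ((Z NAND Z) NAND (Y NAND Y))) NAND (W NAND ((Z NAND Z) NAND (Y NAND Y))))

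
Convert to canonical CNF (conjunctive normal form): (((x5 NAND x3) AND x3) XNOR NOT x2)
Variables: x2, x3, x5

(x2 OR x3 OR x5) AND (x2 OR x3 OR NOT x5) AND (x2 OR NOT x3 OR NOT x5) AND (NOT x2 OR NOT x3 OR x5)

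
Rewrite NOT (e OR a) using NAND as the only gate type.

(((e NAND e) NAND (a NAND a)) NAND ((e NAND e) NAND (a NAND a)))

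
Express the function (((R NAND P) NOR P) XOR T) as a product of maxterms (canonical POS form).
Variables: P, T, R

ΠM(0, 1, 4, 5) = (P OR T OR R) AND (P OR T OR NOT R) AND (NOT P OR T OR R) AND (NOT P OR T OR NOT R)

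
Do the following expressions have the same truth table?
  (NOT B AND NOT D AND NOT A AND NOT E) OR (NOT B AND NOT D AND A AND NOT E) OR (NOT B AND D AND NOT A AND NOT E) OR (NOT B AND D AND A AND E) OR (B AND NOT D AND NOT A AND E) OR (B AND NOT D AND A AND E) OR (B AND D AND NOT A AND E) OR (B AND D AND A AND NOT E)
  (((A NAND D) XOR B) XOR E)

Yes, they are equivalent — the two output columns agree on all 16 assignments:
B | D | A | E | Expression 1 | Expression 2
-------------------------------------------
0 | 0 | 0 | 0 | 1 | 1
0 | 0 | 0 | 1 | 0 | 0
0 | 0 | 1 | 0 | 1 | 1
0 | 0 | 1 | 1 | 0 | 0
0 | 1 | 0 | 0 | 1 | 1
0 | 1 | 0 | 1 | 0 | 0
0 | 1 | 1 | 0 | 0 | 0
0 | 1 | 1 | 1 | 1 | 1
1 | 0 | 0 | 0 | 0 | 0
1 | 0 | 0 | 1 | 1 | 1
1 | 0 | 1 | 0 | 0 | 0
1 | 0 | 1 | 1 | 1 | 1
1 | 1 | 0 | 0 | 0 | 0
1 | 1 | 0 | 1 | 1 | 1
1 | 1 | 1 | 0 | 1 | 1
1 | 1 | 1 | 1 | 0 | 0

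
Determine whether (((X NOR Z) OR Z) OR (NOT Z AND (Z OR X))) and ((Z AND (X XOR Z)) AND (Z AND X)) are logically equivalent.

No. Counterexample: with Z=0, X=0, Expression 1 = 1 but Expression 2 = 0.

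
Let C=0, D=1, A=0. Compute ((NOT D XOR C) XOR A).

Substituting: ((NOT 1 XOR 0) XOR 0)
= 0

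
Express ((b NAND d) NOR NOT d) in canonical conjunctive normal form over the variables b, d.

(b OR d) AND (b OR NOT d) AND (NOT b OR d)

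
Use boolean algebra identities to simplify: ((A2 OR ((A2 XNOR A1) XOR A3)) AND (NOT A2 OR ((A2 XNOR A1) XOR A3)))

By distribution ((E OR v) AND (E OR NOT v) = E):
= ((A2 XNOR A1) XOR A3)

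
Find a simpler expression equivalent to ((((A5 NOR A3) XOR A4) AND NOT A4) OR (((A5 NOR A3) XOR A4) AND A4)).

By distribution ((E AND v) OR (E AND NOT v) = E):
= ((A5 NOR A3) XOR A4)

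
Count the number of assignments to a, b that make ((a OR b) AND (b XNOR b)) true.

Satisfying assignments: (0,1), (1,0), (1,1)
Count: 3 out of 4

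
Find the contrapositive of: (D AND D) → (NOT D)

Contrapositive: D → NOT (D AND D)
Note: A statement and its contrapositive are logically equivalent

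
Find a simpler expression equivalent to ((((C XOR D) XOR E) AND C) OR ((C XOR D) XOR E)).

By absorption (E OR (E AND v) = E):
= ((C XOR D) XOR E)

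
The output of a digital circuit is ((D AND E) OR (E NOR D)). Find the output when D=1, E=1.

Substituting: ((1 AND 1) OR (1 NOR 1))
= 1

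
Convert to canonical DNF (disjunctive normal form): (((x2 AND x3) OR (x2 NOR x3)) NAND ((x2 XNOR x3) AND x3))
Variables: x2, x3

(NOT x2 AND NOT x3) OR (NOT x2 AND x3) OR (x2 AND NOT x3)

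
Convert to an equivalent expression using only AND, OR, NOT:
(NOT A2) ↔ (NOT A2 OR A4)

((NOT A2) AND (NOT A2 OR A4)) OR (A2 AND NOT (NOT A2 OR A4))
(Biconditional = both true or both false)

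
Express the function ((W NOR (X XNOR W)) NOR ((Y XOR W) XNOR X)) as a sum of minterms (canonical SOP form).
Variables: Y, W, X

Σm(2, 4, 7) = (NOT Y AND W AND NOT X) OR (Y AND NOT W AND NOT X) OR (Y AND W AND X)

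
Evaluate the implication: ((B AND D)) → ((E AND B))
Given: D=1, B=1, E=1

Antecedent ((B AND D)) = 1; consequent ((E AND B)) = 1.
1 → 1 = 1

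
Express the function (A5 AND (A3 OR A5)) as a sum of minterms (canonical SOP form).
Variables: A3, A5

Σm(1, 3) = (NOT A3 AND A5) OR (A3 AND A5)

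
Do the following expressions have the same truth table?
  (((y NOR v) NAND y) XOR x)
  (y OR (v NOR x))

No. Counterexample: with v=0, x=1, y=1, Expression 1 = 0 but Expression 2 = 1.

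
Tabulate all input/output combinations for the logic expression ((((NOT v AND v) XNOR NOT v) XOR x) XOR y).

v | x | y | Output
------------------
0 | 0 | 0 | 0
0 | 0 | 1 | 1
0 | 1 | 0 | 1
0 | 1 | 1 | 0
1 | 0 | 0 | 1
1 | 0 | 1 | 0
1 | 1 | 0 | 0
1 | 1 | 1 | 1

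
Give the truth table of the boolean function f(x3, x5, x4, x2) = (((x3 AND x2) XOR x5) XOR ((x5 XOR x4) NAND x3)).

x3 | x5 | x4 | x2 | Output
--------------------------
0 | 0 | 0 | 0 | 1
0 | 0 | 0 | 1 | 1
0 | 0 | 1 | 0 | 1
0 | 0 | 1 | 1 | 1
0 | 1 | 0 | 0 | 0
0 | 1 | 0 | 1 | 0
0 | 1 | 1 | 0 | 0
0 | 1 | 1 | 1 | 0
1 | 0 | 0 | 0 | 1
1 | 0 | 0 | 1 | 0
1 | 0 | 1 | 0 | 0
1 | 0 | 1 | 1 | 1
1 | 1 | 0 | 0 | 1
1 | 1 | 0 | 1 | 0
1 | 1 | 1 | 0 | 0
1 | 1 | 1 | 1 | 1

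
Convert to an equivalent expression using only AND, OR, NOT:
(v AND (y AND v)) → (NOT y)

NOT (v AND (y AND v)) OR (NOT y)
(Implication elimination: A → B = NOT A OR B)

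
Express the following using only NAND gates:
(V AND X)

((V NAND X) NAND (V NAND X))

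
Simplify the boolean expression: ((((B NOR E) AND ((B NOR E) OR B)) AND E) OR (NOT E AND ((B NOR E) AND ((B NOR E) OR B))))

By distribution ((E AND v) OR (E AND NOT v) = E) then absorption (E AND (E OR v) = E):
= (B NOR E)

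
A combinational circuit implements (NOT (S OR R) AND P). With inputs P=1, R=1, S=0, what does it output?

Substituting: (NOT (0 OR 1) AND 1)
= 0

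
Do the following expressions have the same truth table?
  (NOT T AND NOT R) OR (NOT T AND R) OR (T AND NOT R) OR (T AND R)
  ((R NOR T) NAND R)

Yes, they are equivalent — the two output columns agree on all 4 assignments:
T | R | Expression 1 | Expression 2
-----------------------------------
0 | 0 | 1 | 1
0 | 1 | 1 | 1
1 | 0 | 1 | 1
1 | 1 | 1 | 1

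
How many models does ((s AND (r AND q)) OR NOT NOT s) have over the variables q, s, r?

Satisfying assignments: (0,1,0), (0,1,1), (1,1,0), (1,1,1)
Count: 4 out of 8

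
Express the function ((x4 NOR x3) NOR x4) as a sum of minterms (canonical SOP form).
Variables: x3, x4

Σm(2) = (x3 AND NOT x4)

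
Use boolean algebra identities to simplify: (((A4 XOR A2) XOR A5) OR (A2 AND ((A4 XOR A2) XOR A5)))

By absorption (E OR (E AND v) = E):
= ((A4 XOR A2) XOR A5)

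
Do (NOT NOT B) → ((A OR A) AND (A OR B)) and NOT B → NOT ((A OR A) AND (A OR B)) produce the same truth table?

No, Inverse is not equivalent to original (counterexample: A=0, B=1)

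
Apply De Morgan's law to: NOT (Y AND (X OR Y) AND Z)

NOT Y OR NOT (X OR Y) OR NOT Z
De Morgan's: NOT(AND of terms) = OR of negations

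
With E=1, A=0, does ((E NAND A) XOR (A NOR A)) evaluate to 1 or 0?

Substituting: ((1 NAND 0) XOR (0 NOR 0))
= 0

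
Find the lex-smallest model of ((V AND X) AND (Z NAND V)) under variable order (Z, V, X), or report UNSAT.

Z=0, V=1, X=1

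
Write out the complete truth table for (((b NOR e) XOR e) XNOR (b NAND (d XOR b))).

b | d | e | Output
------------------
0 | 0 | 0 | 1
0 | 0 | 1 | 1
0 | 1 | 0 | 1
0 | 1 | 1 | 1
1 | 0 | 0 | 1
1 | 0 | 1 | 0
1 | 1 | 0 | 0
1 | 1 | 1 | 1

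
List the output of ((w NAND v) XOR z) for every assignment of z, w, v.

z | w | v | Output
------------------
0 | 0 | 0 | 1
0 | 0 | 1 | 1
0 | 1 | 0 | 1
0 | 1 | 1 | 0
1 | 0 | 0 | 0
1 | 0 | 1 | 0
1 | 1 | 0 | 0
1 | 1 | 1 | 1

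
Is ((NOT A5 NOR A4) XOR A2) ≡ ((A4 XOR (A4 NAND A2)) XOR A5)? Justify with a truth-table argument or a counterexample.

No. Counterexample: with A2=0, A4=0, A5=0, Expression 1 = 0 but Expression 2 = 1.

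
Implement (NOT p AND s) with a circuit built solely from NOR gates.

(((p NOR p) NOR (p NOR p)) NOR (s NOR s))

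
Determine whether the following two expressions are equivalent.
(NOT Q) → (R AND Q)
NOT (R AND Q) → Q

Yes, Contrapositive is always equivalent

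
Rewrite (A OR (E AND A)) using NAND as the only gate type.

((A NAND A) NAND (((E NAND A) NAND (E NAND A)) NAND ((E NAND A) NAND (E NAND A))))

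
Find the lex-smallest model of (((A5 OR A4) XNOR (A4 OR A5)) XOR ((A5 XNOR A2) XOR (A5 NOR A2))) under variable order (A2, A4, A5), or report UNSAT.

A2=0, A4=0, A5=0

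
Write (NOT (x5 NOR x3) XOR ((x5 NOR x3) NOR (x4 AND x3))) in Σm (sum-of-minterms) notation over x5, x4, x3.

Σm(3, 7) = (NOT x5 AND x4 AND x3) OR (x5 AND x4 AND x3)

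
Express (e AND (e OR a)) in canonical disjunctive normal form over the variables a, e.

(NOT a AND e) OR (a AND e)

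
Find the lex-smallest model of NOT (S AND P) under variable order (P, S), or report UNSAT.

P=0, S=0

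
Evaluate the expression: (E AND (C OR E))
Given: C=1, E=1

Substituting: (1 AND (1 OR 1))
= 1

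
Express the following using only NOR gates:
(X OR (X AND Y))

((X NOR ((X NOR X) NOR (Y NOR Y))) NOR (X NOR ((X NOR X) NOR (Y NOR Y))))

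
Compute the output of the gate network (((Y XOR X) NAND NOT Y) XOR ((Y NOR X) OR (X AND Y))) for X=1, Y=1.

Substituting: (((1 XOR 1) NAND NOT 1) XOR ((1 NOR 1) OR (1 AND 1)))
= 0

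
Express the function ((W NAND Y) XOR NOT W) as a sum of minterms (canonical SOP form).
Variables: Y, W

Σm(1) = (NOT Y AND W)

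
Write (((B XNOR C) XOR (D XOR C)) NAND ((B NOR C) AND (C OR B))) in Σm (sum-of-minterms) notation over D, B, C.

Σm(0, 1, 2, 3, 4, 5, 6, 7) = (NOT D AND NOT B AND NOT C) OR (NOT D AND NOT B AND C) OR (NOT D AND B AND NOT C) OR (NOT D AND B AND C) OR (D AND NOT B AND NOT C) OR (D AND NOT B AND C) OR (D AND B AND NOT C) OR (D AND B AND C)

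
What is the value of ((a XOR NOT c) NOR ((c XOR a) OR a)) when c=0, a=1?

Substituting: ((1 XOR NOT 0) NOR ((0 XOR 1) OR 1))
= 0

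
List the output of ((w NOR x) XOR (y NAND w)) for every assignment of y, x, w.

y | x | w | Output
------------------
0 | 0 | 0 | 0
0 | 0 | 1 | 1
0 | 1 | 0 | 1
0 | 1 | 1 | 1
1 | 0 | 0 | 0
1 | 0 | 1 | 0
1 | 1 | 0 | 1
1 | 1 | 1 | 0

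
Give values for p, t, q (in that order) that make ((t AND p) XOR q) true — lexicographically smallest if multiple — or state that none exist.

p=0, t=0, q=1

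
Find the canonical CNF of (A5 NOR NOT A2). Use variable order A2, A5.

(A2 OR A5) AND (A2 OR NOT A5) AND (NOT A2 OR NOT A5)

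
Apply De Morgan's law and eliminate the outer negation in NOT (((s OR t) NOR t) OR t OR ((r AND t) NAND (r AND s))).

NOT ((s OR t) NOR t) AND NOT t AND NOT ((r AND t) NAND (r AND s))
De Morgan's: NOT(OR of terms) = AND of negations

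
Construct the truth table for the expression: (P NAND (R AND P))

P | R | Output
--------------
0 | 0 | 1
0 | 1 | 1
1 | 0 | 1
1 | 1 | 0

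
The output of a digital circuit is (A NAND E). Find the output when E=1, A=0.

Substituting: (0 NAND 1)
= 1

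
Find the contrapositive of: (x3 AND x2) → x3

Contrapositive: NOT x3 → NOT (x3 AND x2)
Note: A statement and its contrapositive are logically equivalent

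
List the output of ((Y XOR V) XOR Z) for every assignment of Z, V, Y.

Z | V | Y | Output
------------------
0 | 0 | 0 | 0
0 | 0 | 1 | 1
0 | 1 | 0 | 1
0 | 1 | 1 | 0
1 | 0 | 0 | 1
1 | 0 | 1 | 0
1 | 1 | 0 | 0
1 | 1 | 1 | 1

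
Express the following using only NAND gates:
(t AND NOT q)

((t NAND (q NAND q)) NAND (t NAND (q NAND q)))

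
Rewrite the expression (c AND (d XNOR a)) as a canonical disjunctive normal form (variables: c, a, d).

(c AND NOT a AND NOT d) OR (c AND a AND d)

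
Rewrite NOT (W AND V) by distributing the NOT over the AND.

NOT W OR NOT V
De Morgan's: NOT(AND of terms) = OR of negations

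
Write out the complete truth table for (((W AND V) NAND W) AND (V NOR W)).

V | W | Output
--------------
0 | 0 | 1
0 | 1 | 0
1 | 0 | 0
1 | 1 | 0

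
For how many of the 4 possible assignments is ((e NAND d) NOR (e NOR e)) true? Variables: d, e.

Satisfying assignments: (1,1)
Count: 1 out of 4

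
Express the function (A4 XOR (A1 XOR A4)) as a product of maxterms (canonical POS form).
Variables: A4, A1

ΠM(0, 2) = (A4 OR A1) AND (NOT A4 OR A1)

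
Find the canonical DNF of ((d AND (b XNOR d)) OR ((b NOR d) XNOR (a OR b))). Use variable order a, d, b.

(NOT a AND d AND NOT b) OR (NOT a AND d AND b) OR (a AND NOT d AND NOT b) OR (a AND d AND b)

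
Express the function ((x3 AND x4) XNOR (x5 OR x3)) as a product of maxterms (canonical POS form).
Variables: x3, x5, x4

ΠM(2, 3, 4, 6) = (x3 OR NOT x5 OR x4) AND (x3 OR NOT x5 OR NOT x4) AND (NOT x3 OR x5 OR x4) AND (NOT x3 OR NOT x5 OR x4)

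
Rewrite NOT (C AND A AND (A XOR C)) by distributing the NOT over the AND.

NOT C OR NOT A OR NOT (A XOR C)
De Morgan's: NOT(AND of terms) = OR of negations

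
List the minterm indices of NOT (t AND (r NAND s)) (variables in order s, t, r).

Σm(0, 1, 4, 5, 7) = (NOT s AND NOT t AND NOT r) OR (NOT s AND NOT t AND r) OR (s AND NOT t AND NOT r) OR (s AND NOT t AND r) OR (s AND t AND r)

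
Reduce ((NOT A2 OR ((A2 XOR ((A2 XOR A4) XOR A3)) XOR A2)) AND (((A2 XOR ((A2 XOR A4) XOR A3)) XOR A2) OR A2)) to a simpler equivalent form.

By distribution ((E OR v) AND (E OR NOT v) = E) then XOR self-cancellation ((E XOR v) XOR v = E):
= ((A2 XOR A4) XOR A3)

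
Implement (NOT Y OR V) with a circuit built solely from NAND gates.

(((Y NAND Y) NAND (Y NAND Y)) NAND (V NAND V))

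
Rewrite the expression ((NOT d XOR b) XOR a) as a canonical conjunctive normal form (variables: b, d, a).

(b OR d OR NOT a) AND (b OR NOT d OR a) AND (NOT b OR d OR a) AND (NOT b OR NOT d OR NOT a)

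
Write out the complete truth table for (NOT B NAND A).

A | B | Output
--------------
0 | 0 | 1
0 | 1 | 1
1 | 0 | 0
1 | 1 | 1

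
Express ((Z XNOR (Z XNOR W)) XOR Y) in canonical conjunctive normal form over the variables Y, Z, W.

(Y OR Z OR W) AND (Y OR NOT Z OR W) AND (NOT Y OR Z OR NOT W) AND (NOT Y OR NOT Z OR NOT W)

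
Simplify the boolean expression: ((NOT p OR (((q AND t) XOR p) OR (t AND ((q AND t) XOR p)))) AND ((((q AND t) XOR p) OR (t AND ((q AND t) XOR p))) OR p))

By distribution ((E OR v) AND (E OR NOT v) = E) then absorption (E OR (E AND v) = E):
= ((q AND t) XOR p)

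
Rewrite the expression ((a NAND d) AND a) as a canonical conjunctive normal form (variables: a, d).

(a OR d) AND (a OR NOT d) AND (NOT a OR NOT d)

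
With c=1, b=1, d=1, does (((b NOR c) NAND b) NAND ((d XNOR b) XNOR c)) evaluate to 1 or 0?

Substituting: (((1 NOR 1) NAND 1) NAND ((1 XNOR 1) XNOR 1))
= 0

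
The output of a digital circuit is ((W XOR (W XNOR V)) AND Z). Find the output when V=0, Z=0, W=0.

Substituting: ((0 XOR (0 XNOR 0)) AND 0)
= 0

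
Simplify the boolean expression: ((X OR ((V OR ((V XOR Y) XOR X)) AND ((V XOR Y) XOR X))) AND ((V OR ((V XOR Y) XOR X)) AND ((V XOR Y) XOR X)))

By absorption (E AND (E OR v) = E) then absorption (E AND (E OR v) = E):
= ((V XOR Y) XOR X)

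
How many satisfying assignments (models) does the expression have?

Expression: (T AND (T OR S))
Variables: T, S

Satisfying assignments: (1,0), (1,1)
Count: 2 out of 4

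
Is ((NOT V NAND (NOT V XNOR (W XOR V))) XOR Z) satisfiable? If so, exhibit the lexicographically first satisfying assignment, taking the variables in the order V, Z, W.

V=0, Z=0, W=0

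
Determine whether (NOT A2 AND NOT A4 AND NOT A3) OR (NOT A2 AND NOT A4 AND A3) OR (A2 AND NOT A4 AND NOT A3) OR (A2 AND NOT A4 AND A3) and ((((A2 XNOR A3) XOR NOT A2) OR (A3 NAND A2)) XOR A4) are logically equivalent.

Yes, they are equivalent — the two output columns agree on all 8 assignments:
A2 | A4 | A3 | Expression 1 | Expression 2
------------------------------------------
0 | 0 | 0 | 1 | 1
0 | 0 | 1 | 1 | 1
0 | 1 | 0 | 0 | 0
0 | 1 | 1 | 0 | 0
1 | 0 | 0 | 1 | 1
1 | 0 | 1 | 1 | 1
1 | 1 | 0 | 0 | 0
1 | 1 | 1 | 0 | 0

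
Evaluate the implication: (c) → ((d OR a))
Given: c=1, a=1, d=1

Antecedent (c) = 1; consequent ((d OR a)) = 1.
1 → 1 = 1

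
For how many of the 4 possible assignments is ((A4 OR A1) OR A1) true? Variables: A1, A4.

Satisfying assignments: (0,1), (1,0), (1,1)
Count: 3 out of 4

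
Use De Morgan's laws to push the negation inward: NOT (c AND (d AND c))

NOT c OR NOT (d AND c)
De Morgan's: NOT(AND of terms) = OR of negations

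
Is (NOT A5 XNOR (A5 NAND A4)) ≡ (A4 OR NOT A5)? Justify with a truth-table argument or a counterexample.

Yes, they are equivalent — the two output columns agree on all 4 assignments:
A4 | A5 | Expression 1 | Expression 2
-------------------------------------
0 | 0 | 1 | 1
0 | 1 | 0 | 0
1 | 0 | 1 | 1
1 | 1 | 1 | 1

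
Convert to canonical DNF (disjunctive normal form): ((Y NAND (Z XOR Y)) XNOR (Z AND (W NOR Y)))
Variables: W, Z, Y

(NOT W AND NOT Z AND Y) OR (NOT W AND Z AND NOT Y) OR (W AND NOT Z AND Y)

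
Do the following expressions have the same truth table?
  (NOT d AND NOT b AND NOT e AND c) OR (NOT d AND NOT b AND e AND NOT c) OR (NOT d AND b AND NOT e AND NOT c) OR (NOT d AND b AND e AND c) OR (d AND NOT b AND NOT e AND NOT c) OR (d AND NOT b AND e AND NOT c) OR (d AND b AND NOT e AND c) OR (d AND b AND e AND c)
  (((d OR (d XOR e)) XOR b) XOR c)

Yes, they are equivalent — the two output columns agree on all 16 assignments:
d | b | e | c | Expression 1 | Expression 2
-------------------------------------------
0 | 0 | 0 | 0 | 0 | 0
0 | 0 | 0 | 1 | 1 | 1
0 | 0 | 1 | 0 | 1 | 1
0 | 0 | 1 | 1 | 0 | 0
0 | 1 | 0 | 0 | 1 | 1
0 | 1 | 0 | 1 | 0 | 0
0 | 1 | 1 | 0 | 0 | 0
0 | 1 | 1 | 1 | 1 | 1
1 | 0 | 0 | 0 | 1 | 1
1 | 0 | 0 | 1 | 0 | 0
1 | 0 | 1 | 0 | 1 | 1
1 | 0 | 1 | 1 | 0 | 0
1 | 1 | 0 | 0 | 0 | 0
1 | 1 | 0 | 1 | 1 | 1
1 | 1 | 1 | 0 | 0 | 0
1 | 1 | 1 | 1 | 1 | 1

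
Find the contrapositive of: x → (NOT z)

Contrapositive: z → NOT x
Note: A statement and its contrapositive are logically equivalent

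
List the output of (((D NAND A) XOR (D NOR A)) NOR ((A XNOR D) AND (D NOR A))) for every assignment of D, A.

D | A | Output
--------------
0 | 0 | 0
0 | 1 | 0
1 | 0 | 0
1 | 1 | 1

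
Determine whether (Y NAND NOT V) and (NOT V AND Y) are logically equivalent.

No. Counterexample: with Y=0, V=0, Expression 1 = 1 but Expression 2 = 0.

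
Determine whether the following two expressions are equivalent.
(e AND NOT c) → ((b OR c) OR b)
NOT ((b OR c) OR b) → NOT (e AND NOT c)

Yes, Contrapositive is always equivalent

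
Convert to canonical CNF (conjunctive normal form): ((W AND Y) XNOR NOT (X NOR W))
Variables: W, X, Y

(W OR NOT X OR Y) AND (W OR NOT X OR NOT Y) AND (NOT W OR X OR Y) AND (NOT W OR NOT X OR Y)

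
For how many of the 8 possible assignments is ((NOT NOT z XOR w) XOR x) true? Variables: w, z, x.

Satisfying assignments: (0,0,1), (0,1,0), (1,0,0), (1,1,1)
Count: 4 out of 8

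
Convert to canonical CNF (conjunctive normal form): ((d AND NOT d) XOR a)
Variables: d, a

(d OR a) AND (NOT d OR a)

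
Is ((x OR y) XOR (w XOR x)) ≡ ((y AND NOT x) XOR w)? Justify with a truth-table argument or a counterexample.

Yes, they are equivalent — the two output columns agree on all 8 assignments:
w | y | x | Expression 1 | Expression 2
---------------------------------------
0 | 0 | 0 | 0 | 0
0 | 0 | 1 | 0 | 0
0 | 1 | 0 | 1 | 1
0 | 1 | 1 | 0 | 0
1 | 0 | 0 | 1 | 1
1 | 0 | 1 | 1 | 1
1 | 1 | 0 | 0 | 0
1 | 1 | 1 | 1 | 1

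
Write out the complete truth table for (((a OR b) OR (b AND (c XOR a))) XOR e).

b | e | a | c | Output
----------------------
0 | 0 | 0 | 0 | 0
0 | 0 | 0 | 1 | 0
0 | 0 | 1 | 0 | 1
0 | 0 | 1 | 1 | 1
0 | 1 | 0 | 0 | 1
0 | 1 | 0 | 1 | 1
0 | 1 | 1 | 0 | 0
0 | 1 | 1 | 1 | 0
1 | 0 | 0 | 0 | 1
1 | 0 | 0 | 1 | 1
1 | 0 | 1 | 0 | 1
1 | 0 | 1 | 1 | 1
1 | 1 | 0 | 0 | 0
1 | 1 | 0 | 1 | 0
1 | 1 | 1 | 0 | 0
1 | 1 | 1 | 1 | 0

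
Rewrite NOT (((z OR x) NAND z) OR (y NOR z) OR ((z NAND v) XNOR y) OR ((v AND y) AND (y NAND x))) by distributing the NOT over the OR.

NOT ((z OR x) NAND z) AND NOT (y NOR z) AND NOT ((z NAND v) XNOR y) AND NOT ((v AND y) AND (y NAND x))
De Morgan's: NOT(OR of terms) = AND of negations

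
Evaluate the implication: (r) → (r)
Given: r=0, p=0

Antecedent (r) = 0; consequent (r) = 0.
0 → 0 = 1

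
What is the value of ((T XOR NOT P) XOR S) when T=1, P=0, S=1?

Substituting: ((1 XOR NOT 0) XOR 1)
= 1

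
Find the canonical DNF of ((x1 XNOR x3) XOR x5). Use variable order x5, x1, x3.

(NOT x5 AND NOT x1 AND NOT x3) OR (NOT x5 AND x1 AND x3) OR (x5 AND NOT x1 AND x3) OR (x5 AND x1 AND NOT x3)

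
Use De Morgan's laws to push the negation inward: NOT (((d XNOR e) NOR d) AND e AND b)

NOT ((d XNOR e) NOR d) OR NOT e OR NOT b
De Morgan's: NOT(AND of terms) = OR of negations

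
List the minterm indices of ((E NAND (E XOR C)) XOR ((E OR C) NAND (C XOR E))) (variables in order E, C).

Σm(1) = (NOT E AND C)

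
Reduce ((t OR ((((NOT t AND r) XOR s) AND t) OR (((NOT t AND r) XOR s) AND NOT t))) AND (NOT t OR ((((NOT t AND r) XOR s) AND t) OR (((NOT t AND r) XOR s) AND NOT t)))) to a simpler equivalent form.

By distribution ((E OR v) AND (E OR NOT v) = E) then distribution ((E AND v) OR (E AND NOT v) = E):
= ((NOT t AND r) XOR s)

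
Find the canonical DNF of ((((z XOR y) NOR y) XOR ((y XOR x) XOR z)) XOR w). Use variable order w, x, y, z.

(NOT w AND NOT x AND NOT y AND NOT z) OR (NOT w AND NOT x AND NOT y AND z) OR (NOT w AND NOT x AND y AND NOT z) OR (NOT w AND x AND y AND z) OR (w AND NOT x AND y AND z) OR (w AND x AND NOT y AND NOT z) OR (w AND x AND NOT y AND z) OR (w AND x AND y AND NOT z)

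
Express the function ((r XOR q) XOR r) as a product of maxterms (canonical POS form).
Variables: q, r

ΠM(0, 1) = (q OR r) AND (q OR NOT r)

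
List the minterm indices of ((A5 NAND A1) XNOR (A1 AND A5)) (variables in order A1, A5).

Σm() = FALSE (no minterms)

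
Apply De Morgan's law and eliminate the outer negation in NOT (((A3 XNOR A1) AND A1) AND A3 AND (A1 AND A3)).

NOT ((A3 XNOR A1) AND A1) OR NOT A3 OR NOT (A1 AND A3)
De Morgan's: NOT(AND of terms) = OR of negations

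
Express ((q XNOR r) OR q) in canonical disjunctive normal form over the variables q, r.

(NOT q AND NOT r) OR (q AND NOT r) OR (q AND r)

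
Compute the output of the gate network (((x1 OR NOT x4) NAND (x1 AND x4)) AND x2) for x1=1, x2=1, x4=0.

Substituting: (((1 OR NOT 0) NAND (1 AND 0)) AND 1)
= 1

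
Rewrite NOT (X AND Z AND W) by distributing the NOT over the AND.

NOT X OR NOT Z OR NOT W
De Morgan's: NOT(AND of terms) = OR of negations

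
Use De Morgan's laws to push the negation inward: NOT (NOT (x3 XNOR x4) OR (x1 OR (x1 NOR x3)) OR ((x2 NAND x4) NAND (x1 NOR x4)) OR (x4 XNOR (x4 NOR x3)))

(x3 XNOR x4) AND NOT (x1 OR (x1 NOR x3)) AND NOT ((x2 NAND x4) NAND (x1 NOR x4)) AND NOT (x4 XNOR (x4 NOR x3))
De Morgan's: NOT(OR of terms) = AND of negations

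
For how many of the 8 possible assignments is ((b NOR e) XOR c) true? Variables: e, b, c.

Satisfying assignments: (0,0,0), (0,1,1), (1,0,1), (1,1,1)
Count: 4 out of 8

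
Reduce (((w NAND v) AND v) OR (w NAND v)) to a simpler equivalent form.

By absorption (E OR (E AND v) = E):
= (w NAND v)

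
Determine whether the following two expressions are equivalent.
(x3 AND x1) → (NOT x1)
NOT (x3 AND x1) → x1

No, Inverse is not equivalent to original (counterexample: x3=0, x1=0)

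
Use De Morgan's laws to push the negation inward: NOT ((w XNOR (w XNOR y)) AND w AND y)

NOT (w XNOR (w XNOR y)) OR NOT w OR NOT y
De Morgan's: NOT(AND of terms) = OR of negations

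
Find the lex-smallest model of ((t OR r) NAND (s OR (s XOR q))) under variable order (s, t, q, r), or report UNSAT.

s=0, t=0, q=0, r=0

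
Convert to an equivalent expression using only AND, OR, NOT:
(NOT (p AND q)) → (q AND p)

(p AND q) OR (q AND p)
(Implication elimination: A → B = NOT A OR B)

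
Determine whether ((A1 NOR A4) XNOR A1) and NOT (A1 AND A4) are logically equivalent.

No. Counterexample: with A1=0, A4=0, Expression 1 = 0 but Expression 2 = 1.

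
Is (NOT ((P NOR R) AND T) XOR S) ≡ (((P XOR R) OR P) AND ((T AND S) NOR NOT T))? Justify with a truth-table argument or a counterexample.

No. Counterexample: with P=0, T=0, R=0, S=0, Expression 1 = 1 but Expression 2 = 0.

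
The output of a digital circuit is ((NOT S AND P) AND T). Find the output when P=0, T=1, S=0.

Substituting: ((NOT 0 AND 0) AND 1)
= 0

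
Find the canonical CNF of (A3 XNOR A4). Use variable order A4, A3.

(A4 OR NOT A3) AND (NOT A4 OR A3)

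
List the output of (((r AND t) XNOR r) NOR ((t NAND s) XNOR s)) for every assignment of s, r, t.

s | r | t | Output
------------------
0 | 0 | 0 | 0
0 | 0 | 1 | 0
0 | 1 | 0 | 1
0 | 1 | 1 | 0
1 | 0 | 0 | 0
1 | 0 | 1 | 0
1 | 1 | 0 | 0
1 | 1 | 1 | 0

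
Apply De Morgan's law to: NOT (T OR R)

NOT T AND NOT R
De Morgan's: NOT(OR of terms) = AND of negations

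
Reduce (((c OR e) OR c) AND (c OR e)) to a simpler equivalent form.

By absorption (E AND (E OR v) = E):
= (c OR e)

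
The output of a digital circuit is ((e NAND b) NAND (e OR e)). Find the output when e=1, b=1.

Substituting: ((1 NAND 1) NAND (1 OR 1))
= 1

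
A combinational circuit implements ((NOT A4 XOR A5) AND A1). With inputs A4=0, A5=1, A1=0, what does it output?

Substituting: ((NOT 0 XOR 1) AND 0)
= 0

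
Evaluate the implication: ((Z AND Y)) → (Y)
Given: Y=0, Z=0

Antecedent ((Z AND Y)) = 0; consequent (Y) = 0.
0 → 0 = 1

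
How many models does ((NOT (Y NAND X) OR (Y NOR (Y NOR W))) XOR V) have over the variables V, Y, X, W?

Satisfying assignments: (0,0,0,1), (0,0,1,1), (0,1,1,0), (0,1,1,1), (1,0,0,0), (1,0,1,0), (1,1,0,0), (1,1,0,1)
Count: 8 out of 16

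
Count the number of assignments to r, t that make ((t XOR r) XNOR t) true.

Satisfying assignments: (0,0), (0,1)
Count: 2 out of 4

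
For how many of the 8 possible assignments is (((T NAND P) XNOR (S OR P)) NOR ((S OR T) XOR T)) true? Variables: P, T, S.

Satisfying assignments: (0,0,0), (0,1,0), (1,1,0), (1,1,1)
Count: 4 out of 8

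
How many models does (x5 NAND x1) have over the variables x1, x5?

Satisfying assignments: (0,0), (0,1), (1,0)
Count: 3 out of 4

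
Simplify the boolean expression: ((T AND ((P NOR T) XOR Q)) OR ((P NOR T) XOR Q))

By absorption (E OR (E AND v) = E):
= ((P NOR T) XOR Q)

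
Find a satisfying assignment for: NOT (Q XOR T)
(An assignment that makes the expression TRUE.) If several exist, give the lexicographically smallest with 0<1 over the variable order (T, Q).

T=0, Q=0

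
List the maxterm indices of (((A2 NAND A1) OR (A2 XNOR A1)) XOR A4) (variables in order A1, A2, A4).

ΠM(1, 3, 5, 7) = (A1 OR A2 OR NOT A4) AND (A1 OR NOT A2 OR NOT A4) AND (NOT A1 OR A2 OR NOT A4) AND (NOT A1 OR NOT A2 OR NOT A4)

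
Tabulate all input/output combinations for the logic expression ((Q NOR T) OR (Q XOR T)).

T | Q | Output
--------------
0 | 0 | 1
0 | 1 | 1
1 | 0 | 1
1 | 1 | 0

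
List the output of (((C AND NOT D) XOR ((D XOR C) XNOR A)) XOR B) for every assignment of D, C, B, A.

D | C | B | A | Output
----------------------
0 | 0 | 0 | 0 | 1
0 | 0 | 0 | 1 | 0
0 | 0 | 1 | 0 | 0
0 | 0 | 1 | 1 | 1
0 | 1 | 0 | 0 | 1
0 | 1 | 0 | 1 | 0
0 | 1 | 1 | 0 | 0
0 | 1 | 1 | 1 | 1
1 | 0 | 0 | 0 | 0
1 | 0 | 0 | 1 | 1
1 | 0 | 1 | 0 | 1
1 | 0 | 1 | 1 | 0
1 | 1 | 0 | 0 | 1
1 | 1 | 0 | 1 | 0
1 | 1 | 1 | 0 | 0
1 | 1 | 1 | 1 | 1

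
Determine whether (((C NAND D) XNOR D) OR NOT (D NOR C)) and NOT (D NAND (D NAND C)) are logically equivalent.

No. Counterexample: with C=1, D=0, Expression 1 = 1 but Expression 2 = 0.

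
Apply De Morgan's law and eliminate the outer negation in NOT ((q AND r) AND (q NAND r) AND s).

NOT (q AND r) OR NOT (q NAND r) OR NOT s
De Morgan's: NOT(AND of terms) = OR of negations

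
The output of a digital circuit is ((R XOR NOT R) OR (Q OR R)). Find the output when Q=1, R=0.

Substituting: ((0 XOR NOT 0) OR (1 OR 0))
= 1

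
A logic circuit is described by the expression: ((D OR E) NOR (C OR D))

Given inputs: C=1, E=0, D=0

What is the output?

Substituting: ((0 OR 0) NOR (1 OR 0))
= 0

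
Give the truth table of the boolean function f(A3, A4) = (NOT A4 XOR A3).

A3 | A4 | Output
----------------
0 | 0 | 1
0 | 1 | 0
1 | 0 | 0
1 | 1 | 1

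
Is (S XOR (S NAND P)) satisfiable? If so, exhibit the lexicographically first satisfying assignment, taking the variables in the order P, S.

P=0, S=0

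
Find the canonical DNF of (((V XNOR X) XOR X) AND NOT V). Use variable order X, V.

(NOT X AND NOT V) OR (X AND NOT V)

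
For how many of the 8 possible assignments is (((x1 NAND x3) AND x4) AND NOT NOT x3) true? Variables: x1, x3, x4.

Satisfying assignments: (0,1,1)
Count: 1 out of 8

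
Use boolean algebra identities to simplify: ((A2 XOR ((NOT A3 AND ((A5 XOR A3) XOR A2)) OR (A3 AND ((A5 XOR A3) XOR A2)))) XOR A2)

By XOR self-cancellation ((E XOR v) XOR v = E) then distribution ((E AND v) OR (E AND NOT v) = E):
= ((A5 XOR A3) XOR A2)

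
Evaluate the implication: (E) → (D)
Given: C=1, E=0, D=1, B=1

Antecedent (E) = 0; consequent (D) = 1.
0 → 1 = 1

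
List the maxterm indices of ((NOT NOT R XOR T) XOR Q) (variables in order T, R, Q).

ΠM(0, 3, 5, 6) = (T OR R OR Q) AND (T OR NOT R OR NOT Q) AND (NOT T OR R OR NOT Q) AND (NOT T OR NOT R OR Q)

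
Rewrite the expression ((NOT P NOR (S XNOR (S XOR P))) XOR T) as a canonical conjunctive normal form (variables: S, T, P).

(S OR T OR P) AND (S OR NOT T OR NOT P) AND (NOT S OR T OR P) AND (NOT S OR NOT T OR NOT P)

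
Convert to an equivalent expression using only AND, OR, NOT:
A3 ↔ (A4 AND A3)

(A3 AND (A4 AND A3)) OR (NOT A3 AND NOT (A4 AND A3))
(Biconditional = both true or both false)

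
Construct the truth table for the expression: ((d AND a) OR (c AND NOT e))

e | c | d | a | Output
----------------------
0 | 0 | 0 | 0 | 0
0 | 0 | 0 | 1 | 0
0 | 0 | 1 | 0 | 0
0 | 0 | 1 | 1 | 1
0 | 1 | 0 | 0 | 1
0 | 1 | 0 | 1 | 1
0 | 1 | 1 | 0 | 1
0 | 1 | 1 | 1 | 1
1 | 0 | 0 | 0 | 0
1 | 0 | 0 | 1 | 0
1 | 0 | 1 | 0 | 0
1 | 0 | 1 | 1 | 1
1 | 1 | 0 | 0 | 0
1 | 1 | 0 | 1 | 0
1 | 1 | 1 | 0 | 0
1 | 1 | 1 | 1 | 1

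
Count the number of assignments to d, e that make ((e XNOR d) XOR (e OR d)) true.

Satisfying assignments: (0,0), (0,1), (1,0)
Count: 3 out of 4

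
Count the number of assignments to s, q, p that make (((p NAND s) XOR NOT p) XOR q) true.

Satisfying assignments: (0,0,1), (0,1,0), (1,1,0), (1,1,1)
Count: 4 out of 8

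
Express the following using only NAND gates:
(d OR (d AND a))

((d NAND d) NAND (((d NAND a) NAND (d NAND a)) NAND ((d NAND a) NAND (d NAND a))))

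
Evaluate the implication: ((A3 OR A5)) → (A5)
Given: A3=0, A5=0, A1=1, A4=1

Antecedent ((A3 OR A5)) = 0; consequent (A5) = 0.
0 → 0 = 1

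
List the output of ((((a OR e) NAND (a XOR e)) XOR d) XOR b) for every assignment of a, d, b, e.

a | d | b | e | Output
----------------------
0 | 0 | 0 | 0 | 1
0 | 0 | 0 | 1 | 0
0 | 0 | 1 | 0 | 0
0 | 0 | 1 | 1 | 1
0 | 1 | 0 | 0 | 0
0 | 1 | 0 | 1 | 1
0 | 1 | 1 | 0 | 1
0 | 1 | 1 | 1 | 0
1 | 0 | 0 | 0 | 0
1 | 0 | 0 | 1 | 1
1 | 0 | 1 | 0 | 1
1 | 0 | 1 | 1 | 0
1 | 1 | 0 | 0 | 1
1 | 1 | 0 | 1 | 0
1 | 1 | 1 | 0 | 0
1 | 1 | 1 | 1 | 1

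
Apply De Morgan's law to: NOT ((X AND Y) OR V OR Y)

NOT (X AND Y) AND NOT V AND NOT Y
De Morgan's: NOT(OR of terms) = AND of negations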